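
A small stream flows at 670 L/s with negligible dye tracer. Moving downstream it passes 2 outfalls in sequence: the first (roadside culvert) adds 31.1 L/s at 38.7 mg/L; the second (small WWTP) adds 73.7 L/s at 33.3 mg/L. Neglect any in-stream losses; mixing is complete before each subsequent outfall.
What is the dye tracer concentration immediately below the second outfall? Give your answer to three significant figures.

Below outfall 1: Q → 701.1 L/s, C = (670.0·0 + 31.10·38.70)/701.1 = 1.717 mg/L.
Below outfall 2: Q → 774.8 L/s, C = (701.1·1.717 + 73.70·33.30)/774.8 = 4.721 mg/L.

4.72 mg/L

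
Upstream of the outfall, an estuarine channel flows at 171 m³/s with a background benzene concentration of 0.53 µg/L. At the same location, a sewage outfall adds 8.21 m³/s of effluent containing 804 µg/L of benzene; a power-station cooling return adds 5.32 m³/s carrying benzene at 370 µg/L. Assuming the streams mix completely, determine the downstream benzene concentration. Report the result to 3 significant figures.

46.9 µg/L

Mass balance: C = (171.0·0.5300 + 8.210·804.0 + 5.320·370.0) / 184.5 = 8660/184.5 = 46.93 µg/L.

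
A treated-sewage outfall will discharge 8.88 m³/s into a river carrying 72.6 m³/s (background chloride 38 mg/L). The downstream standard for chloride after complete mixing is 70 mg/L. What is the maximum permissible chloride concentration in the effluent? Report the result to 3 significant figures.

At the limit, (Qr·Cr + Qe·Cₑ)/(Qr + Qe) = 70:
Cₑ = (81.48·70 − 72.60·38.00) / 8.880 = 331.6 mg/L.

332 mg/L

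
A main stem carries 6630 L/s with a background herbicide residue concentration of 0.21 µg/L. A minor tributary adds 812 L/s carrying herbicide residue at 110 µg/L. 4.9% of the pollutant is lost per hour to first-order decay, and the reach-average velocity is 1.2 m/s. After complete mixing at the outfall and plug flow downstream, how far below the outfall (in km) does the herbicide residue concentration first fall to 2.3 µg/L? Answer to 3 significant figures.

Mass balance: C = (6630·0.2100 + 812.0·110.0) / 7442 = 90710/7442 = 12.19 µg/L.
4.9%/h lost → k = −ln(1 − 0.049) = 0.05024 h⁻¹.
Set 12.19·exp(−k·t) = 2.3 → t = ln(12.19/2.3)/k = 119500 s = 33.19 h.
Distance = v·t = 1.2·119500 = 143400 m = 143.4 km.

143 km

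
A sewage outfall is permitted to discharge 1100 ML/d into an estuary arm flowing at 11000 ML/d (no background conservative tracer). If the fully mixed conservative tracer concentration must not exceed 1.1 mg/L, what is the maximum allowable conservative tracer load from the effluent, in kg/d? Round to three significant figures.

Mass balance at the limit: 11000·0 + 1100·Cₑ = 12100·1.1 → Cₑ = 12.10 mg/L.
1100 ML/d = 12.73 m³/s. Load = 12.73 m³/s × 12.10 g/m³ × 86 400 s/d = 13310 kg/d.

13300 kg/d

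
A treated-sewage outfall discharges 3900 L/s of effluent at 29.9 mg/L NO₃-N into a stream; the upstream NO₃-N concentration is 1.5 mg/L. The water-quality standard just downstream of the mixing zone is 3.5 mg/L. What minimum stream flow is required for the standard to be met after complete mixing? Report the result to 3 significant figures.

51500 L/s

Set C_mix = 3.5: (Q·1.500 + 3900·29.90) / (Q + 3900) = 3.5
→ Q = 3900·(29.90 − 3.5)/(3.5 − 1.500) = 51480 L/s.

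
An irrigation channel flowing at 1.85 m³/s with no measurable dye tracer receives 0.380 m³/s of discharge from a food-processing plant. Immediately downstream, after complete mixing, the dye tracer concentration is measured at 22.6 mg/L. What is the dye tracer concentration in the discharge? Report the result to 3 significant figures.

Mass balance: 1.850·0 + 0.3800·Cₑ = 2.230·22.60
→ Cₑ = (2.230·22.60 − 1.850·0) / 0.3800 = 132.6 mg/L.

133 mg/L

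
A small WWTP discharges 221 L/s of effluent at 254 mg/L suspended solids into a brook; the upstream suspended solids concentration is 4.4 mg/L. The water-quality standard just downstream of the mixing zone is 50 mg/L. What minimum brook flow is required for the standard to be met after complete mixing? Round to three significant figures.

989 L/s

Set C_mix = 50: (Q·4.400 + 221.0·254.0) / (Q + 221.0) = 50
→ Q = 221.0·(254.0 − 50)/(50 − 4.400) = 988.7 L/s.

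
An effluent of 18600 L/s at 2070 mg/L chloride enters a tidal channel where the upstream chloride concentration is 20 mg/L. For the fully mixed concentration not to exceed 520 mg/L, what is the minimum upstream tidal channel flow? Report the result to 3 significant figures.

Set C_mix = 520: (Q·20.00 + 18600·2070) / (Q + 18600) = 520
→ Q = 18600·(2070 − 520)/(520 − 20.00) = 57660 L/s.

57700 L/s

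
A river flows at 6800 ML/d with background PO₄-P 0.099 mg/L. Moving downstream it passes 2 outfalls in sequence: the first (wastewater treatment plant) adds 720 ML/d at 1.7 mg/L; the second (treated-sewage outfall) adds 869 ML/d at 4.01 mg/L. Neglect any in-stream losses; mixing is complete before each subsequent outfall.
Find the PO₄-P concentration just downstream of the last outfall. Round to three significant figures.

Below outfall 1: Q → 7520 ML/d, C = (6800·0.09900 + 720.0·1.700)/7520 = 0.2523 mg/L.
Below outfall 2: Q → 8389 ML/d, C = (7520·0.2523 + 869.0·4.010)/8389 = 0.6415 mg/L.

0.642 mg/L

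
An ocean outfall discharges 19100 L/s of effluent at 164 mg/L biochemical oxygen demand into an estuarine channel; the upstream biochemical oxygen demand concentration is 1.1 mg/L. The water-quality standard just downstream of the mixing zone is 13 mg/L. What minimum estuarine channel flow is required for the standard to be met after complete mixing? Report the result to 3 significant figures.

Set C_mix = 13: (Q·1.100 + 19100·164.0) / (Q + 19100) = 13
→ Q = 19100·(164.0 − 13)/(13 − 1.100) = 242400 L/s.

242000 L/s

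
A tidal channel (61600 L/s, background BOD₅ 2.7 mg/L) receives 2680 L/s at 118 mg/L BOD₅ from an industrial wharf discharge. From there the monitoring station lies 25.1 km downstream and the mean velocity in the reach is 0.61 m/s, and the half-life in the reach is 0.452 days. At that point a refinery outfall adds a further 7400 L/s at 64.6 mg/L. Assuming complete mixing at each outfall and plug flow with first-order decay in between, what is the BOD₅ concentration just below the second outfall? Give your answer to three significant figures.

9.91 mg/L

Mass balance: C = (61600·2.700 + 2680·118.0) / 64280 = 482600/64280 = 7.507 mg/L; combined flow 64280 L/s.
Travel time t = 25.1·1000 / 0.61 = 41150 s = 11.43 h.
Half-life 0.452 d → k = ln 2 / 0.452 = 1.534 d⁻¹.
After decay, C = 7.507 × e^(−kt) = 7.507 × 0.4818 = 3.617 mg/L.
Second outfall: C = (64280·3.617 + 7400·64.60)/71680 = 9.912 mg/L.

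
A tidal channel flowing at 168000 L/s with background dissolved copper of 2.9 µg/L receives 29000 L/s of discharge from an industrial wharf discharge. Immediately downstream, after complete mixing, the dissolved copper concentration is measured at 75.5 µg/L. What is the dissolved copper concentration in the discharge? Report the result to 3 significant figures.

496 µg/L

Mass balance: 168000·2.900 + 29000·Cₑ = 197000·75.50
→ Cₑ = (197000·75.50 − 168000·2.900) / 29000 = 496.1 µg/L.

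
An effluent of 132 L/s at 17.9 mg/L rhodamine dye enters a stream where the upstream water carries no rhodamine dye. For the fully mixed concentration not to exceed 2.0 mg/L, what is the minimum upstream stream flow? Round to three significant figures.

Set C_mix = 2.0: (Q·0 + 132.0·17.90) / (Q + 132.0) = 2.0
→ Q = 132.0·(17.90 − 2.0)/(2.0 − 0) = 1049 L/s.

1050 L/s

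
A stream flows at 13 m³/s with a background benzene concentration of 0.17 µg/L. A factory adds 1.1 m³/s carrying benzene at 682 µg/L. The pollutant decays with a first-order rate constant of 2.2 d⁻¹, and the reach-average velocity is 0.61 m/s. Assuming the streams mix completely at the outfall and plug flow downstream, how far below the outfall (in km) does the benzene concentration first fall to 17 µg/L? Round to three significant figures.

Mixed concentration C = ΣQC/ΣQ = (13.00·0.1700 + 1.100·682.0) / 14.10 = 752.4/14.10 = 53.36 µg/L.
Set 53.36·exp(−k·t) = 17 → t = ln(53.36/17)/k = 44920 s = 12.48 h.
Distance = v·t = 0.61·44920 = 27400 m = 27.40 km.

27.4 km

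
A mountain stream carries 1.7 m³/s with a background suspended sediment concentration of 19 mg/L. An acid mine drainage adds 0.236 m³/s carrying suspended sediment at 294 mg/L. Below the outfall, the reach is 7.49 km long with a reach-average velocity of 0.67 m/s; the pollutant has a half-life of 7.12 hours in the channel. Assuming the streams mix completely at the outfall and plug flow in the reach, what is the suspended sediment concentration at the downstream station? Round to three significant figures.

38.8 mg/L

Flow-weighted average: C = (1.700·19.00 + 0.2360·294.0) / 1.936 = 101.7/1.936 = 52.52 mg/L.
Travel time t = 7.49·1000 / 0.67 = 11180 s = 3.105 h.
Half-life 7.12 h → k = ln 2 / 7.12 = 0.09735 h⁻¹ = 2.336 d⁻¹.
After decay, C = 52.52 × e^(−kt) = 52.52 × 0.7391 = 38.82 mg/L.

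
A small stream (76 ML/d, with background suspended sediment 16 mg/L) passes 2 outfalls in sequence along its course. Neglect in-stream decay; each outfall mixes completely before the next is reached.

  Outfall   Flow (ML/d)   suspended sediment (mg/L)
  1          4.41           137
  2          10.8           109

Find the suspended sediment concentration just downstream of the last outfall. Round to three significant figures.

32.9 mg/L

After outfall 1: Q = 76.00 + 4.410 = 80.41 ML/d; C = (76.00·16.00 + 4.410·137.0)/80.41 = 22.64 mg/L.
After outfall 2: Q = 80.41 + 10.80 = 91.21 ML/d; C = (80.41·22.64 + 10.80·109.0)/91.21 = 32.86 mg/L.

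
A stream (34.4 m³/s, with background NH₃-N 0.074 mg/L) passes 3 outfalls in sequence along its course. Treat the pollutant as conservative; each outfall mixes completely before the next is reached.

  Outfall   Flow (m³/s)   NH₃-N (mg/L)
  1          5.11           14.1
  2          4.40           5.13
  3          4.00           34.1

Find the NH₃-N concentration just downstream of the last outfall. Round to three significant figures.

4.88 mg/L

After outfall 1: Q = 34.40 + 5.110 = 39.51 m³/s; C = (34.40·0.07400 + 5.110·14.10)/39.51 = 1.888 mg/L.
After outfall 2: Q = 39.51 + 4.400 = 43.91 m³/s; C = (39.51·1.888 + 4.400·5.130)/43.91 = 2.213 mg/L.
After outfall 3: Q = 43.91 + 4.000 = 47.91 m³/s; C = (43.91·2.213 + 4.000·34.10)/47.91 = 4.875 mg/L.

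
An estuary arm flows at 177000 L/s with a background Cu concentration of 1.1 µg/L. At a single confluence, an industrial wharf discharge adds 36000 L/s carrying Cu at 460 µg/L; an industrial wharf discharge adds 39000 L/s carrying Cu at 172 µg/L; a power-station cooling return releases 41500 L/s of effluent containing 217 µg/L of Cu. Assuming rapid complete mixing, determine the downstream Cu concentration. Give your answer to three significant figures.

111 µg/L

Mixed concentration C = ΣQC/ΣQ = (177000·1.100 + 36000·460.0 + 39000·172.0 + 41500·217.0) / 293500 = 32470000/293500 = 110.6 µg/L.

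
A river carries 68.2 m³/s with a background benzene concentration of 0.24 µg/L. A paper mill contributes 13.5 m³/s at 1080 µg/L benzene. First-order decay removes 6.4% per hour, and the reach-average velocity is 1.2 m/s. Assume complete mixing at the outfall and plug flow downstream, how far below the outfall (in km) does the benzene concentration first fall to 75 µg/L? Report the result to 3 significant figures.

Flow-weighted average: C = (68.20·0.2400 + 13.50·1080) / 81.70 = 14600/81.70 = 178.7 µg/L.
6.4%/h lost → k = −ln(1 − 0.064) = 0.06614 h⁻¹.
Set 178.7·exp(−k·t) = 75 → t = ln(178.7/75)/k = 47240 s = 13.12 h.
Distance = v·t = 1.2·47240 = 56690 m = 56.69 km.

56.7 km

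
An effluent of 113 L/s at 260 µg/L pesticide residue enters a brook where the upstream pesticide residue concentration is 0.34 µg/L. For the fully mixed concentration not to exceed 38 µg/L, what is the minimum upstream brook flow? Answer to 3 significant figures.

666 L/s

Set C_mix = 38: (Q·0.3400 + 113.0·260.0) / (Q + 113.0) = 38
→ Q = 113.0·(260.0 − 38)/(38 − 0.3400) = 666.1 L/s.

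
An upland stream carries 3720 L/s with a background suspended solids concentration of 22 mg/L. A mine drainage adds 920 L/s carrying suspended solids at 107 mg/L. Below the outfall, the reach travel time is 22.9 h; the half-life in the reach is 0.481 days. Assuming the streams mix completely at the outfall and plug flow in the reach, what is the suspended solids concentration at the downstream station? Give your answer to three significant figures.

After mixing, C = (3720·22.00 + 920.0·107.0) / 4640 = 180300/4640 = 38.85 mg/L.
Half-life 0.481 d → k = ln 2 / 0.481 = 1.441 d⁻¹.
First-order decay: C = 38.85·exp(−k·t) = 38.85·0.2528 = 9.824 mg/L.

9.82 mg/L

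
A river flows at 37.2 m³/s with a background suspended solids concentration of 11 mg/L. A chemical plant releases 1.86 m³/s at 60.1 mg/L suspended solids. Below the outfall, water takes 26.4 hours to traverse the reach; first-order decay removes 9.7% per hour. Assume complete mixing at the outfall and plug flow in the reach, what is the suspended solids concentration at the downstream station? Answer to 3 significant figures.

0.902 mg/L

Flow-weighted average: C = (37.20·11.00 + 1.860·60.10) / 39.06 = 521.0/39.06 = 13.34 mg/L.
9.7%/h lost → k = −ln(1 − 0.097) = 0.1020 h⁻¹.
First-order decay: C = 13.34·exp(−k·t) = 13.34·0.06763 = 0.9021 mg/L.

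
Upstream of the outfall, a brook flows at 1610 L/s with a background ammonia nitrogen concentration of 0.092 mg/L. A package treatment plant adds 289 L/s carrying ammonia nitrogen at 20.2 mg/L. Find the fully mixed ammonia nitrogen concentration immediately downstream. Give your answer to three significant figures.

3.15 mg/L

Conservation of mass: C = (1610·0.09200 + 289.0·20.20) / 1899 = 5986/1899 = 3.152 mg/L.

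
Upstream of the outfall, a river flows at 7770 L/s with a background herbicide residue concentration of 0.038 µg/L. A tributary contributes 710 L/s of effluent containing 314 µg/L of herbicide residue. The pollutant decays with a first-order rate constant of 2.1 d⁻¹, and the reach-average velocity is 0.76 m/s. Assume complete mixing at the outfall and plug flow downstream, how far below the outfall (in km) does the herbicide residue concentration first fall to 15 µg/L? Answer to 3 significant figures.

Mass balance: C = (7770·0.03800 + 710.0·314.0) / 8480 = 223200/8480 = 26.32 µg/L.
Set 26.32·exp(−k·t) = 15 → t = ln(26.32/15)/k = 23140 s = 6.428 h.
Distance = v·t = 0.76·23140 = 17590 m = 17.59 km.

17.6 km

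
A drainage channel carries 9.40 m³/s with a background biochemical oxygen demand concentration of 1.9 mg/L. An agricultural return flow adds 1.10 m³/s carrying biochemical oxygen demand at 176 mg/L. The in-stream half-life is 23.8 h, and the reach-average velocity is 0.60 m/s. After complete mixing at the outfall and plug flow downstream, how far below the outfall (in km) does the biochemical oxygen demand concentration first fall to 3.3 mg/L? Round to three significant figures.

Flow-weighted average: C = (9.400·1.900 + 1.100·176.0) / 10.50 = 211.5/10.50 = 20.14 mg/L.
Half-life 23.8 h → k = ln 2 / 23.8 = 0.02912 h⁻¹ = 0.6990 d⁻¹.
Set 20.14·exp(−k·t) = 3.3 → t = ln(20.14/3.3)/k = 223600 s = 62.11 h.
Distance = v·t = 0.60·223600 = 134100 m = 134.1 km.

134 km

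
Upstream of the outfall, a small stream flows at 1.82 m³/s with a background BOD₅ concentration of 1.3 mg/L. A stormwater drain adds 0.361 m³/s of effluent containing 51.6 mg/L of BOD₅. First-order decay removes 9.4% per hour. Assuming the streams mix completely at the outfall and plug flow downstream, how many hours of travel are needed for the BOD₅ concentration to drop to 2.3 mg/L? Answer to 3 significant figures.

After mixing, C = (1.820·1.300 + 0.3610·51.60) / 2.181 = 20.99/2.181 = 9.626 mg/L.
9.4%/h lost → k = −ln(1 − 0.094) = 0.09872 h⁻¹.
9.626·exp(−k·t) = 2.3 → t = ln(9.626/2.3)/k = 52210 s = 14.50 h.

14.5 h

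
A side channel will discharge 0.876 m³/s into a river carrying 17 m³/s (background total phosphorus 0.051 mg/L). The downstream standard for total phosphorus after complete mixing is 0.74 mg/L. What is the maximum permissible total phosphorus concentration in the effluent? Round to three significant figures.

14.1 mg/L

At the limit, (Qr·Cr + Qe·Cₑ)/(Qr + Qe) = 0.74:
Cₑ = (17.88·0.74 − 17.00·0.05100) / 0.8760 = 14.11 mg/L.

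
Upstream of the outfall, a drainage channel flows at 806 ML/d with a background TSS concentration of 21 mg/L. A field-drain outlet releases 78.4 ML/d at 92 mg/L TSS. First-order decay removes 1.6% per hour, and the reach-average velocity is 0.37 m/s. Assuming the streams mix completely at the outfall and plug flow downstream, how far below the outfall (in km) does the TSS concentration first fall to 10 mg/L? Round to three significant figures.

82.9 km

Mixed concentration C = ΣQC/ΣQ = (806.0·21.00 + 78.40·92.00) / 884.4 = 24140/884.4 = 27.29 mg/L.
1.6%/h lost → k = −ln(1 − 0.016) = 0.01613 h⁻¹.
Set 27.29·exp(−k·t) = 10 → t = ln(27.29/10)/k = 224100 s = 62.25 h.
Distance = v·t = 0.37·224100 = 82920 m = 82.92 km.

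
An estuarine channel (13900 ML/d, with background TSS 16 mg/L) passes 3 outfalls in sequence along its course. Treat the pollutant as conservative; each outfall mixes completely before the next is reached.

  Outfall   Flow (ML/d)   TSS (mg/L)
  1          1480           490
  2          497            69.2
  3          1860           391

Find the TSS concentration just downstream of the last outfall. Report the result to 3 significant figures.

96.4 mg/L

Outfall 1: combined Q = 15380 ML/d; C = (13900·16.00 + 1480·490.0)/15380 = 61.61 mg/L.
Outfall 2: combined Q = 15880 ML/d; C = (15380·61.61 + 497.0·69.20)/15880 = 61.85 mg/L.
Outfall 3: combined Q = 17740 ML/d; C = (15880·61.85 + 1860·391.0)/17740 = 96.37 mg/L.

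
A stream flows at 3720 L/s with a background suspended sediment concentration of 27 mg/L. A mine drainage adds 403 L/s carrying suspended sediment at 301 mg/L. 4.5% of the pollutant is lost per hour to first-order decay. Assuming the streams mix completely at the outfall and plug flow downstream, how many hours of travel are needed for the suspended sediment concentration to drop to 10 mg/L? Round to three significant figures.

Mixed concentration C = ΣQC/ΣQ = (3720·27.00 + 403.0·301.0) / 4123 = 221700/4123 = 53.78 mg/L.
4.5%/h lost → k = −ln(1 − 0.045) = 0.04604 h⁻¹.
53.78·exp(−k·t) = 10 → t = ln(53.78/10)/k = 131500 s = 36.54 h.

36.5 h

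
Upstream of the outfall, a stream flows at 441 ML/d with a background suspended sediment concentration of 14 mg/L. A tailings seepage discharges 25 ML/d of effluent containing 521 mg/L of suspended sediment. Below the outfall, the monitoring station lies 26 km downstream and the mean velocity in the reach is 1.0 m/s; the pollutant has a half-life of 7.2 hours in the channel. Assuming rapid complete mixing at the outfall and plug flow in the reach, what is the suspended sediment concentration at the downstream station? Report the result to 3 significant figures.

Conservation of mass: C = (441.0·14.00 + 25.00·521.0) / 466.0 = 19200/466.0 = 41.20 mg/L.
Travel time t = 26·1000 / 1.0 = 26000 s = 7.222 h.
Half-life 7.2 h → k = ln 2 / 7.2 = 0.09627 h⁻¹ = 2.310 d⁻¹.
Applying C = C₀e^(−kt): 41.20 × 0.4989 = 20.56 mg/L.

20.6 mg/L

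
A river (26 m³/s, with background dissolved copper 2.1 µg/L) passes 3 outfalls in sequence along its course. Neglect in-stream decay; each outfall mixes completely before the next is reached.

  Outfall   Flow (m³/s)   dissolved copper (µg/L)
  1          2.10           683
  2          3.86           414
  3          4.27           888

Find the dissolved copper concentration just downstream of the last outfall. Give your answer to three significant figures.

190 µg/L

After outfall 1: Q = 26.00 + 2.100 = 28.10 m³/s; C = (26.00·2.100 + 2.100·683.0)/28.10 = 52.99 µg/L.
After outfall 2: Q = 28.10 + 3.860 = 31.96 m³/s; C = (28.10·52.99 + 3.860·414.0)/31.96 = 96.59 µg/L.
After outfall 3: Q = 31.96 + 4.270 = 36.23 m³/s; C = (31.96·96.59 + 4.270·888.0)/36.23 = 189.9 µg/L.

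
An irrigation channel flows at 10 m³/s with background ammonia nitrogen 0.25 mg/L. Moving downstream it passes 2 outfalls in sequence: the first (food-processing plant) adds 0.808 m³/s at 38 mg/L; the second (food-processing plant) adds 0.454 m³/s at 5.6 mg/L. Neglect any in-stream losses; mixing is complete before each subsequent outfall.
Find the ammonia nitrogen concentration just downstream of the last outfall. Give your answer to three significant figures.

Below outfall 1: Q → 10.81 m³/s, C = (10.00·0.2500 + 0.8080·38.00)/10.81 = 3.072 mg/L.
Below outfall 2: Q → 11.26 m³/s, C = (10.81·3.072 + 0.4540·5.600)/11.26 = 3.174 mg/L.

3.17 mg/L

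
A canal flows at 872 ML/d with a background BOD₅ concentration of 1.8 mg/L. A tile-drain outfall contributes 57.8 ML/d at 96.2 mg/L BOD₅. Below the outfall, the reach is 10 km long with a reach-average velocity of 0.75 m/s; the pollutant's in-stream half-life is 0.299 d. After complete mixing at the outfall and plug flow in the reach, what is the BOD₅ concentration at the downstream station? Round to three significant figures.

Conservation of mass: C = (872.0·1.800 + 57.80·96.20) / 929.8 = 7130/929.8 = 7.668 mg/L.
Travel time t = 10·1000 / 0.75 = 13330 s = 3.704 h.
Half-life 0.299 d → k = ln 2 / 0.299 = 2.318 d⁻¹.
Applying C = C₀e^(−kt): 7.668 × 0.6992 = 5.362 mg/L.

5.36 mg/L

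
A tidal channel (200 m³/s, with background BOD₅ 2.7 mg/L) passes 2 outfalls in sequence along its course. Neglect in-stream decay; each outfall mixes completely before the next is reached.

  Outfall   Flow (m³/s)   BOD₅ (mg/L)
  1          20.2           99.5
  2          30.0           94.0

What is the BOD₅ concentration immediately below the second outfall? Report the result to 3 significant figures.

Outfall 1: combined Q = 220.2 m³/s; C = (200.0·2.700 + 20.20·99.50)/220.2 = 11.58 mg/L.
Outfall 2: combined Q = 250.2 m³/s; C = (220.2·11.58 + 30.00·94.00)/250.2 = 21.46 mg/L.

21.5 mg/L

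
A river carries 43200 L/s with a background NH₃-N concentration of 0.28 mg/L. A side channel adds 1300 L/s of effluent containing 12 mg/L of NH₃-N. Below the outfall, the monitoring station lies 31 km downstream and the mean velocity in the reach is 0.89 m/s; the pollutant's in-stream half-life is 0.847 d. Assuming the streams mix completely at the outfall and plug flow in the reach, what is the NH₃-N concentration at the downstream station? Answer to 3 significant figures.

After mixing, C = (43200·0.2800 + 1300·12.00) / 44500 = 27700/44500 = 0.6224 mg/L.
Travel time t = 31·1000 / 0.89 = 34830 s = 9.675 h.
Half-life 0.847 d → k = ln 2 / 0.847 = 0.8184 d⁻¹.
After decay, C = 0.6224 × e^(−kt) = 0.6224 × 0.7190 = 0.4475 mg/L.

0.447 mg/L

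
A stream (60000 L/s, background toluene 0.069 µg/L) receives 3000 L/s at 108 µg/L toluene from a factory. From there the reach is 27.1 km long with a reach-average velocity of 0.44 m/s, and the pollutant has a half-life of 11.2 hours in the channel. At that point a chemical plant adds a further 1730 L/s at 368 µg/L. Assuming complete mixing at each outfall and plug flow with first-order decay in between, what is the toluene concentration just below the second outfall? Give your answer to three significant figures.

11.6 µg/L

After mixing, C = (60000·0.06900 + 3000·108.0) / 63000 = 328100/63000 = 5.209 µg/L; combined flow 63000 L/s.
Travel time t = 27.1·1000 / 0.44 = 61590 s = 17.11 h.
Half-life 11.2 h → k = ln 2 / 11.2 = 0.06189 h⁻¹ = 1.485 d⁻¹.
After decay, C = 5.209 × e^(−kt) = 5.209 × 0.3469 = 1.807 µg/L.
At the second outfall, C = (63000·1.807 + 1730·368.0) / (63000 + 1730) = 11.59 µg/L.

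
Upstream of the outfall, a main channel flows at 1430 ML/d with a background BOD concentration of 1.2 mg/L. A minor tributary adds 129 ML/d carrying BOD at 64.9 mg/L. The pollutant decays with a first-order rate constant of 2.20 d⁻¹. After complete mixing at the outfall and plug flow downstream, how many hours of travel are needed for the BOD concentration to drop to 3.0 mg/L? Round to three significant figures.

8.39 h

Mass balance: C = (1430·1.200 + 129.0·64.90) / 1559 = 10090/1559 = 6.471 mg/L.
6.471·exp(−k·t) = 3.0 → t = ln(6.471/3.0)/k = 30190 s = 8.386 h.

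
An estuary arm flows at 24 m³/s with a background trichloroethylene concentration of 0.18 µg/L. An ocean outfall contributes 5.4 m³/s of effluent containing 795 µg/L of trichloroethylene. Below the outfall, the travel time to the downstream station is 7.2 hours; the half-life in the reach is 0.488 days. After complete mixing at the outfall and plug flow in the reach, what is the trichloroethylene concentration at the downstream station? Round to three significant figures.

Conservation of mass: C = (24.00·0.1800 + 5.400·795.0) / 29.40 = 4297/29.40 = 146.2 µg/L.
Half-life 0.488 d → k = ln 2 / 0.488 = 1.420 d⁻¹.
After decay, C = 146.2 × e^(−kt) = 146.2 × 0.6530 = 95.45 µg/L.

95.5 µg/L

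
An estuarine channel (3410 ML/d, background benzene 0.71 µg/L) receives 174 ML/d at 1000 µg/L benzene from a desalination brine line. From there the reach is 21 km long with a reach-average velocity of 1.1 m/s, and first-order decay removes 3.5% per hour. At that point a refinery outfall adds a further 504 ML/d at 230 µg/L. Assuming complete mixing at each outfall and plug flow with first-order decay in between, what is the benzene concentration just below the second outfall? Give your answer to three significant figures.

Flow-weighted average: C = (3410·0.7100 + 174.0·1000) / 3584 = 176400/3584 = 49.22 µg/L; combined flow 3584 ML/d.
Travel time t = 21·1000 / 1.1 = 19090 s = 5.303 h.
3.5%/h lost → k = −ln(1 − 0.035) = 0.03563 h⁻¹.
Applying C = C₀e^(−kt): 49.22 × 0.8278 = 40.75 µg/L.
At the second outfall, C = (3584·40.75 + 504.0·230.0) / (3584 + 504.0) = 64.08 µg/L.

64.1 µg/L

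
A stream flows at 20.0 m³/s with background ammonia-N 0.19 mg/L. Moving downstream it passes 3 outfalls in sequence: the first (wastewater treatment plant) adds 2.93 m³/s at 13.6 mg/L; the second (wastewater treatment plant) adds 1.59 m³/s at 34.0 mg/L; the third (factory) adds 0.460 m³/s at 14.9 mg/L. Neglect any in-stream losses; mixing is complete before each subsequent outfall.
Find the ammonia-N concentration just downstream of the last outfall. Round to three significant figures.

After outfall 1: Q = 20.00 + 2.930 = 22.93 m³/s; C = (20.00·0.1900 + 2.930·13.60)/22.93 = 1.904 mg/L.
After outfall 2: Q = 22.93 + 1.590 = 24.52 m³/s; C = (22.93·1.904 + 1.590·34.00)/24.52 = 3.985 mg/L.
After outfall 3: Q = 24.52 + 0.4600 = 24.98 m³/s; C = (24.52·3.985 + 0.4600·14.90)/24.98 = 4.186 mg/L.

4.19 mg/L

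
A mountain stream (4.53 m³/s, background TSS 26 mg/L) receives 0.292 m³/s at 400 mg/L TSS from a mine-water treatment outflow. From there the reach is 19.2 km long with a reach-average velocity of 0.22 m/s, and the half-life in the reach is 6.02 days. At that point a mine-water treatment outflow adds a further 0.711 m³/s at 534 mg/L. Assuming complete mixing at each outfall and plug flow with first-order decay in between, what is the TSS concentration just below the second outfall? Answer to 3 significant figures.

Flow-weighted average: C = (4.530·26.00 + 0.2920·400.0) / 4.822 = 234.6/4.822 = 48.65 mg/L; combined flow 4.822 m³/s.
Travel time t = 19.2·1000 / 0.22 = 87270 s = 24.24 h.
Half-life 6.02 d → k = ln 2 / 6.02 = 0.1151 d⁻¹.
Applying C = C₀e^(−kt): 48.65 × 0.8902 = 43.31 mg/L.
Second outfall: C = (4.822·43.31 + 0.7110·534.0)/5.533 = 106.4 mg/L.

106 mg/L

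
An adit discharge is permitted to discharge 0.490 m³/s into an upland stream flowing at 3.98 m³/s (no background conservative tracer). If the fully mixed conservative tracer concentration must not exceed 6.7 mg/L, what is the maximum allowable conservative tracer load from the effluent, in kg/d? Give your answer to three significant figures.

Mass balance at the limit: 3.980·0 + 0.4900·Cₑ = 4.470·6.7 → Cₑ = 61.12 mg/L.
Load = 0.4900 m³/s × 61.12 g/m³ × 86 400 s/d = 2588 kg/d.

2590 kg/d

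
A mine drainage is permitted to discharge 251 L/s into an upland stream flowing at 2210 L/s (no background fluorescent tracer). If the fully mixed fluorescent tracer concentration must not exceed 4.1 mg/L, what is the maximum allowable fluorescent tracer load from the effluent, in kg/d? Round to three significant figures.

872 kg/d

Mass balance at the limit: 2210·0 + 251.0·Cₑ = 2461·4.1 → Cₑ = 40.20 mg/L.
251.0 L/s = 0.2510 m³/s. Load = 0.2510 m³/s × 40.20 g/m³ × 86 400 s/d = 871.8 kg/d.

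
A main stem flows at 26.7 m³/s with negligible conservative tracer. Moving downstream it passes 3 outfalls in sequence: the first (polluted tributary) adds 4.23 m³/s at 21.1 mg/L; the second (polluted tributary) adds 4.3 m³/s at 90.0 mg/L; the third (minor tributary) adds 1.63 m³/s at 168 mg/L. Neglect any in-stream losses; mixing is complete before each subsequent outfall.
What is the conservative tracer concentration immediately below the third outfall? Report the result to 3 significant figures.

20.3 mg/L

After outfall 1: Q = 26.70 + 4.230 = 30.93 m³/s; C = (26.70·0 + 4.230·21.10)/30.93 = 2.886 mg/L.
After outfall 2: Q = 30.93 + 4.300 = 35.23 m³/s; C = (30.93·2.886 + 4.300·90.00)/35.23 = 13.52 mg/L.
After outfall 3: Q = 35.23 + 1.630 = 36.86 m³/s; C = (35.23·13.52 + 1.630·168.0)/36.86 = 20.35 mg/L.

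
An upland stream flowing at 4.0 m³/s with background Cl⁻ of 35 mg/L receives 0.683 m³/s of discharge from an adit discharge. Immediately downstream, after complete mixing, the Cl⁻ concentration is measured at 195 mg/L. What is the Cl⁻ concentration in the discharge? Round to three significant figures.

Mass balance: 4.000·35.00 + 0.6830·Cₑ = 4.683·195.0
→ Cₑ = (4.683·195.0 − 4.000·35.00) / 0.6830 = 1132 mg/L.

1130 mg/L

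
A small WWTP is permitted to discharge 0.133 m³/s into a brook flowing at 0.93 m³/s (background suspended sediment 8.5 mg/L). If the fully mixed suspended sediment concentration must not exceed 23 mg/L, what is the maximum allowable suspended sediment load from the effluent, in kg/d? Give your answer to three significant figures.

Mass balance at the limit: 0.9300·8.500 + 0.1330·Cₑ = 1.063·23 → Cₑ = 124.4 mg/L.
Load = 0.1330 m³/s × 124.4 g/m³ × 86 400 s/d = 1429 kg/d.

1430 kg/d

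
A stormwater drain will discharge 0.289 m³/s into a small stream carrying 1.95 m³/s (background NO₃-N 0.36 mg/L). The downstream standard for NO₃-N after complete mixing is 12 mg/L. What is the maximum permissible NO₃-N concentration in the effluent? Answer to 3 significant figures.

At the limit, (Qr·Cr + Qe·Cₑ)/(Qr + Qe) = 12:
Cₑ = (2.239·12 − 1.950·0.3600) / 0.2890 = 90.54 mg/L.

90.5 mg/L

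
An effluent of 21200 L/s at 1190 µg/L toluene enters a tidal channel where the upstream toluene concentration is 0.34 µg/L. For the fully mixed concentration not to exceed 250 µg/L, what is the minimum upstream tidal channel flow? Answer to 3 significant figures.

Set C_mix = 250: (Q·0.3400 + 21200·1190) / (Q + 21200) = 250
→ Q = 21200·(1190 − 250)/(250 − 0.3400) = 79820 L/s.

79800 L/s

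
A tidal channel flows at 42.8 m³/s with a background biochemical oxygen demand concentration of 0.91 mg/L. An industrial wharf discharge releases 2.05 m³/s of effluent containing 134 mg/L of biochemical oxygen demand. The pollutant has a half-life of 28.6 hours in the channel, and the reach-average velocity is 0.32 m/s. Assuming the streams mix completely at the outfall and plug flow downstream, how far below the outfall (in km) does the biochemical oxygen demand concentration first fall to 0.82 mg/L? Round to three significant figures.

After mixing, C = (42.80·0.9100 + 2.050·134.0) / 44.85 = 313.6/44.85 = 6.993 mg/L.
Half-life 28.6 h → k = ln 2 / 28.6 = 0.02424 h⁻¹ = 0.5817 d⁻¹.
Set 6.993·exp(−k·t) = 0.82 → t = ln(6.993/0.82)/k = 318400 s = 88.44 h.
Distance = v·t = 0.32·318400 = 101900 m = 101.9 km.

102 km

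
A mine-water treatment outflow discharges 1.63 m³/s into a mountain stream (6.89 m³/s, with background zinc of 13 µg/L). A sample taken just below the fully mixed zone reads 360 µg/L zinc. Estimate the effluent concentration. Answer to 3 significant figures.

Mass balance: 6.890·13.00 + 1.630·Cₑ = 8.520·360.0
→ Cₑ = (8.520·360.0 − 6.890·13.00) / 1.630 = 1827 µg/L.

1830 µg/L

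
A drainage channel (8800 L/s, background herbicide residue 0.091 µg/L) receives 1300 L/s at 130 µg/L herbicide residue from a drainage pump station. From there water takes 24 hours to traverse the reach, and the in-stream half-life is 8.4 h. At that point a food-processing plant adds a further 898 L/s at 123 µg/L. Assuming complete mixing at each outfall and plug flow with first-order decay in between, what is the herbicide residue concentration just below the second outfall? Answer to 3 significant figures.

12.2 µg/L

Mass balance: C = (8800·0.09100 + 1300·130.0) / 10100 = 169800/10100 = 16.81 µg/L; combined flow 10100 L/s.
Half-life 8.4 h → k = ln 2 / 8.4 = 0.08252 h⁻¹ = 1.980 d⁻¹.
Applying C = C₀e^(−kt): 16.81 × 0.1380 = 2.320 µg/L.
Second outfall: C = (10100·2.320 + 898.0·123.0)/11000 = 12.17 µg/L.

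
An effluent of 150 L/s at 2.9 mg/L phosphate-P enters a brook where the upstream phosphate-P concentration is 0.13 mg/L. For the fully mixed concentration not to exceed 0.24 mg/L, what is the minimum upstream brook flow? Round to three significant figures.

3630 L/s

Set C_mix = 0.24: (Q·0.1300 + 150.0·2.900) / (Q + 150.0) = 0.24
→ Q = 150.0·(2.900 − 0.24)/(0.24 − 0.1300) = 3627 L/s.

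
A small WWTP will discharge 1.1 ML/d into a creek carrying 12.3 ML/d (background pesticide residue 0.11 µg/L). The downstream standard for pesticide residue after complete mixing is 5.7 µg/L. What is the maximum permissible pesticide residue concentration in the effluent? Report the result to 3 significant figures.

68.2 µg/L

At the limit, (Qr·Cr + Qe·Cₑ)/(Qr + Qe) = 5.7:
Cₑ = (13.40·5.7 − 12.30·0.1100) / 1.100 = 68.21 µg/L.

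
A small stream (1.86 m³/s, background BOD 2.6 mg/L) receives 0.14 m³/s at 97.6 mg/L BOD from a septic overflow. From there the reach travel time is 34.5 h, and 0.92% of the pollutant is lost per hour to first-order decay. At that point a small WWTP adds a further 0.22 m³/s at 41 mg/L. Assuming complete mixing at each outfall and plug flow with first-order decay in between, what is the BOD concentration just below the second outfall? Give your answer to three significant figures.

10.1 mg/L

Flow-weighted average: C = (1.860·2.600 + 0.1400·97.60) / 2.000 = 18.50/2.000 = 9.250 mg/L; combined flow 2.000 m³/s.
0.92%/h lost → k = −ln(1 − 0.0092) = 0.009243 h⁻¹.
Applying C = C₀e^(−kt): 9.250 × 0.7270 = 6.724 mg/L.
Second outfall: C = (2.000·6.724 + 0.2200·41.00)/2.220 = 10.12 mg/L.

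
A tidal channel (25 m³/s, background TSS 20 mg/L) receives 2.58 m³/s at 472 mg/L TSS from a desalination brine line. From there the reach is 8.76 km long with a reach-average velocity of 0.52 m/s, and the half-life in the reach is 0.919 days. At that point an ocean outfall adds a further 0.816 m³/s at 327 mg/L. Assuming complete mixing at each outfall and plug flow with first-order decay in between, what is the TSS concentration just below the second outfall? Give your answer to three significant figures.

61.6 mg/L

Flow-weighted average: C = (25.00·20.00 + 2.580·472.0) / 27.58 = 1718/27.58 = 62.28 mg/L; combined flow 27.58 m³/s.
Travel time t = 8.76·1000 / 0.52 = 16850 s = 4.679 h.
Half-life 0.919 d → k = ln 2 / 0.919 = 0.7542 d⁻¹.
Decay over the reach: 62.28·exp(−kt) = 62.28·0.8632 = 53.77 mg/L.
Second outfall: C = (27.58·53.77 + 0.8160·327.0)/28.40 = 61.62 mg/L.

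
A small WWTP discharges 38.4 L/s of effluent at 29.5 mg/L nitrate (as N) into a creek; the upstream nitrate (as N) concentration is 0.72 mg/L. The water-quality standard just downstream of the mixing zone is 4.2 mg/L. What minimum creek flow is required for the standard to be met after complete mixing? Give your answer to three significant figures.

Set C_mix = 4.2: (Q·0.7200 + 38.40·29.50) / (Q + 38.40) = 4.2
→ Q = 38.40·(29.50 − 4.2)/(4.2 − 0.7200) = 279.2 L/s.

279 L/s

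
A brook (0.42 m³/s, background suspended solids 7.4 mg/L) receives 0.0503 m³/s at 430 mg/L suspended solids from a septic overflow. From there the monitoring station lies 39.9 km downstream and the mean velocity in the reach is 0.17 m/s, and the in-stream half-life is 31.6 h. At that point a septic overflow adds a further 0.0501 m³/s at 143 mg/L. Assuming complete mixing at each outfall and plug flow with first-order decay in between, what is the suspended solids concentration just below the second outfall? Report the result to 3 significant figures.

25.1 mg/L

After mixing, C = (0.4200·7.400 + 0.05030·430.0) / 0.4703 = 24.74/0.4703 = 52.60 mg/L; combined flow 0.4703 m³/s.
Travel time t = 39.9·1000 / 0.17 = 234700 s = 65.20 h.
Half-life 31.6 h → k = ln 2 / 31.6 = 0.02194 h⁻¹ = 0.5264 d⁻¹.
First-order decay: C = 52.60·exp(−k·t) = 52.60·0.2393 = 12.59 mg/L.
At the second outfall, C = (0.4703·12.59 + 0.05010·143.0) / (0.4703 + 0.05010) = 25.14 mg/L.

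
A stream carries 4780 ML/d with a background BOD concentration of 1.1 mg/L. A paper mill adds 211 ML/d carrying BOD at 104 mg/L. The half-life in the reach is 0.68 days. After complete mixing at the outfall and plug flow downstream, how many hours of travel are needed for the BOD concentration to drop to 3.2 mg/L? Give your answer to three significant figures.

12.5 h

Flow-weighted average: C = (4780·1.100 + 211.0·104.0) / 4991 = 27200/4991 = 5.450 mg/L.
Half-life 0.68 d → k = ln 2 / 0.68 = 1.019 d⁻¹.
5.450·exp(−k·t) = 3.2 → t = ln(5.450/3.2)/k = 45140 s = 12.54 h.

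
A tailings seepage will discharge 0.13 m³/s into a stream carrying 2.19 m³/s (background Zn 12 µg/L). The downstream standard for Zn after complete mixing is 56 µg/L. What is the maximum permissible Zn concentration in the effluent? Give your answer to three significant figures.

797 µg/L

At the limit, (Qr·Cr + Qe·Cₑ)/(Qr + Qe) = 56:
Cₑ = (2.320·56 − 2.190·12.00) / 0.1300 = 797.2 µg/L.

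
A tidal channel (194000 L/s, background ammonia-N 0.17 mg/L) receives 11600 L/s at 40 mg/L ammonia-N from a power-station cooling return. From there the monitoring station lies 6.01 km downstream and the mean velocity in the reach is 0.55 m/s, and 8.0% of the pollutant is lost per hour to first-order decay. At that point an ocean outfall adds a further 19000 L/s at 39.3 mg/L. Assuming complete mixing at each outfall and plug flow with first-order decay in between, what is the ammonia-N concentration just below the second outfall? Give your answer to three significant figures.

5.04 mg/L

After mixing, C = (194000·0.1700 + 11600·40.00) / 205600 = 497000/205600 = 2.417 mg/L; combined flow 205600 L/s.
Travel time t = 6.01·1000 / 0.55 = 10930 s = 3.035 h.
8.0%/h lost → k = −ln(1 − 0.08) = 0.08338 h⁻¹.
Applying C = C₀e^(−kt): 2.417 × 0.7764 = 1.877 mg/L.
At the second outfall, C = (205600·1.877 + 19000·39.30) / (205600 + 19000) = 5.043 mg/L.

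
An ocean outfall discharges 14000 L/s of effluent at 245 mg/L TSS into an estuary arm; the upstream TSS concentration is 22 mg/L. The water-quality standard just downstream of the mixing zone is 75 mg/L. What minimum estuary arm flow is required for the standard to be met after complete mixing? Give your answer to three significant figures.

Set C_mix = 75: (Q·22.00 + 14000·245.0) / (Q + 14000) = 75
→ Q = 14000·(245.0 − 75)/(75 − 22.00) = 44910 L/s.

44900 L/s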